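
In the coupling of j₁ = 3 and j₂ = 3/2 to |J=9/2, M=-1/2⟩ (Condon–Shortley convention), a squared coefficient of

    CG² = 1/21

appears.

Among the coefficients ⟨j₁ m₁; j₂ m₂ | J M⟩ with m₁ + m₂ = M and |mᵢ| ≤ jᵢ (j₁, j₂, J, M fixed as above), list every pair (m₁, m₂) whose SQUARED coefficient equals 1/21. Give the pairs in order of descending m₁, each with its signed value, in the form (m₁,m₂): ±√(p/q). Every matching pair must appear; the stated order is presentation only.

Admissible pairs with m₁+m₂ = M = -1/2: (-2,3/2), (-1,1/2), (0,-1/2), (1,-3/2)
  (m₁,m₂)=(1,-3/2): CG² = 5/42, CG = +√(5/42)
  (m₁,m₂)=(0,-1/2): CG² = 10/21, CG = +√(10/21)
  (m₁,m₂)=(-1,1/2): CG² = 5/14, CG = +√(5/14)
  (m₁,m₂)=(-2,3/2): CG² = 1/21, CG = +√(1/21)   ← matches the target
Pairs with CG² = 1/21: (-2,3/2): +√(1/21)

(-2,3/2): +√(1/21)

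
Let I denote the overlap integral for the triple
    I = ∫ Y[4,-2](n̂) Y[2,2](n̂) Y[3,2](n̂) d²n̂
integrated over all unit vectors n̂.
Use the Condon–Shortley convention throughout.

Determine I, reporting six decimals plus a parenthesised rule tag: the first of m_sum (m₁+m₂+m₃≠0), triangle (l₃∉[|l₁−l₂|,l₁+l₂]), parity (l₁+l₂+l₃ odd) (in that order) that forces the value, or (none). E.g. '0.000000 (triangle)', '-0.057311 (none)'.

m-sum = -2 + 2 + 2 = 2 ≠ 0 ⇒ I = 0

0.000000 (m_sum)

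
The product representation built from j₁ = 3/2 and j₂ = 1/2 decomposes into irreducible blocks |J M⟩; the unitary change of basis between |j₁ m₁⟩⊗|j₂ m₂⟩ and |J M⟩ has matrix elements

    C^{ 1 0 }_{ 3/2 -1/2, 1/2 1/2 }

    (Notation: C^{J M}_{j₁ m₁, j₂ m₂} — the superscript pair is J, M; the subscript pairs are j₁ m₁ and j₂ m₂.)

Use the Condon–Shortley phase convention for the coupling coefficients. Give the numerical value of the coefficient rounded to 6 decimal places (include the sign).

-0.707107

j₁+j₂−J=1  J+j₁−j₂=2  J−j₁+j₂=0  j₁+j₂+J+1=4
(j₁±m₁, j₂±m₂, J±M) = (1,2,1,0,1,1)
P² = 1/2
sum k=1..1:
  [1] −1/1 = -1
S = -1
C² = P²·S² = 1/2 ; C = -0.707107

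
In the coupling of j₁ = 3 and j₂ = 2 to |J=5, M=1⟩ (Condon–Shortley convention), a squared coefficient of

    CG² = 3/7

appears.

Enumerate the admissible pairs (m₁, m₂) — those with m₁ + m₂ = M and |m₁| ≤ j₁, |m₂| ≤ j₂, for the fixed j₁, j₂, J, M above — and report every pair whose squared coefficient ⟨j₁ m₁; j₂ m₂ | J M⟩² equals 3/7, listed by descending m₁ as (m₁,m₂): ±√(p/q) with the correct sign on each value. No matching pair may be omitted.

(1,0): +√(3/7)

Admissible pairs with m₁+m₂ = M = 1: (-1,2), (0,1), (1,0), (2,-1), (3,-2)
  (m₁,m₂)=(3,-2): CG² = 1/210, CG = +√(1/210)
  (m₁,m₂)=(2,-1): CG² = 4/35, CG = +√(4/35)
  (m₁,m₂)=(1,0): CG² = 3/7, CG = +√(3/7)   ← matches the target
  (m₁,m₂)=(0,1): CG² = 8/21, CG = +√(8/21)
  (m₁,m₂)=(-1,2): CG² = 1/14, CG = +√(1/14)
Pairs with CG² = 3/7: (1,0): +√(3/7)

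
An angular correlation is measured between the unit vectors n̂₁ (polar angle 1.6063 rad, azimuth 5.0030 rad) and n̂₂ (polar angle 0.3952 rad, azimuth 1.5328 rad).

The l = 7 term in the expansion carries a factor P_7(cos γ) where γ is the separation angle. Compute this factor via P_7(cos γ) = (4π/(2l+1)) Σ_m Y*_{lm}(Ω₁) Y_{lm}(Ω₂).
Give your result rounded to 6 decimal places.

0.022226

Expand P_7 via completeness: Σ_{m} conj(Y_{7,m}) at Ω₁ times Y_{7,m} at Ω₂ —
  term(m=-7) = (0.000208, -0.000233)   from Y*(Ω₁)=(-0.445317, -0.222566), Y(Ω₂)=(-0.000165, 0.000605)
  term(m=-6) = (0.000145, -0.000343)   from Y*(Ω₁)=(-0.011381, 0.065176), Y(Ω₂)=(-0.005477, -0.001271)
  term(m=-5) = (-0.000812, 0.011218)   from Y*(Ω₁)=(-0.357292, 0.042263), Y(Ω₂)=(0.005903, -0.030699)
  term(m=-4) = (0.002361, 0.009008)   from Y*(Ω₁)=(0.030785, 0.071151), Y(Ω₂)=(0.118739, 0.018187)
  term(m=-3) = (-0.056743, -0.085675)   from Y*(Ω₁)=(-0.246582, 0.207257), Y(Ω₂)=(-0.036286, 0.316952)
  term(m=-2) = (-0.034996, -0.027005)   from Y*(Ω₁)=(0.068897, 0.045260), Y(Ω₂)=(-0.534697, -0.040711)
  term(m=-1) = (0.114632, 0.039086)   from Y*(Ω₁)=(-0.088357, 0.295431), Y(Ω₂)=(0.014920, -0.392478)
  term(m=+0) = (-0.023061, 0.000000)   from Y*(Ω₁)=(0.083875, -0.000000), Y(Ω₂)=(-0.274944, 0.000000)
  term(m=+1) = (0.114632, -0.039086)   from Y*(Ω₁)=(0.088357, 0.295431), Y(Ω₂)=(-0.014920, -0.392478)
  term(m=+2) = (-0.034996, 0.027005)   from Y*(Ω₁)=(0.068897, -0.045260), Y(Ω₂)=(-0.534697, 0.040711)
  term(m=+3) = (-0.056743, 0.085675)   from Y*(Ω₁)=(0.246582, 0.207257), Y(Ω₂)=(0.036286, 0.316952)
  term(m=+4) = (0.002361, -0.009008)   from Y*(Ω₁)=(0.030785, -0.071151), Y(Ω₂)=(0.118739, -0.018187)
  term(m=+5) = (-0.000812, -0.011218)   from Y*(Ω₁)=(0.357292, 0.042263), Y(Ω₂)=(-0.005903, -0.030699)
  term(m=+6) = (0.000145, 0.000343)   from Y*(Ω₁)=(-0.011381, -0.065176), Y(Ω₂)=(-0.005477, 0.001271)
  term(m=+7) = (0.000208, 0.000233)   from Y*(Ω₁)=(0.445317, -0.222566), Y(Ω₂)=(0.000165, 0.000605)
Accumulated sum (0.026531, 0.000000); after 4π/(2l+1) scaling, (0.022226, 0.000000) ⇒ P_7 = 0.022226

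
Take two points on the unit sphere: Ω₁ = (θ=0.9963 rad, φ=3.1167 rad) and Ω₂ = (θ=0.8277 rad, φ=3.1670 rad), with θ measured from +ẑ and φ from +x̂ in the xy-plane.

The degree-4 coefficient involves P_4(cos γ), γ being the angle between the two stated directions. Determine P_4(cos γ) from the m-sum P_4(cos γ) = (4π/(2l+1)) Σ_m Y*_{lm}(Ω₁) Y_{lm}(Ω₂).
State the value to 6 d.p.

0.855366

Addition theorem: P_4(cos γ) = (4π/9) Σ_m Y*_{lm}(Ω₁) Y_{lm}(Ω₂), m = −4…4:
  m=-4: (+0.218676-0.021846i) × (+0.129449-0.013201i) = +0.028019-0.005715i  (running Σ = +0.028019-0.005715i)
  m=-3: (-0.401252+0.030020i) × (-0.337165+0.025749i) = +0.134515-0.020454i  (running Σ = +0.162534-0.026169i)
  m=-2: (+0.251241-0.012518i) × (+0.399324-0.020309i) = +0.100072-0.010101i  (running Σ = +0.262606-0.036270i)
  m=-1: (+0.201273-0.005011i) × (-0.048123+0.001223i) = -0.009680+0.000487i  (running Σ = +0.252926-0.035783i)
  m=0: (-0.296929-0.000000i) × (-0.359541+0.000000i) = +0.106758+0.000000i  (running Σ = +0.359685-0.035783i)
  m=1: (-0.201273-0.005011i) × (+0.048123+0.001223i) = -0.009680-0.000487i  (running Σ = +0.350005-0.036270i)
  m=2: (+0.251241+0.012518i) × (+0.399324+0.020309i) = +0.100072+0.010101i  (running Σ = +0.450077-0.026169i)
  m=3: (+0.401252+0.030020i) × (+0.337165+0.025749i) = +0.134515+0.020454i  (running Σ = +0.584592-0.005715i)
  m=4: (+0.218676+0.021846i) × (+0.129449+0.013201i) = +0.028019+0.005715i  (running Σ = +0.612611+0.000000i)
Total Σ_m = +0.612611+0.000000i. Multiply by 1.396263: +0.855366+0.000000i. P_4(cos γ) = 0.855366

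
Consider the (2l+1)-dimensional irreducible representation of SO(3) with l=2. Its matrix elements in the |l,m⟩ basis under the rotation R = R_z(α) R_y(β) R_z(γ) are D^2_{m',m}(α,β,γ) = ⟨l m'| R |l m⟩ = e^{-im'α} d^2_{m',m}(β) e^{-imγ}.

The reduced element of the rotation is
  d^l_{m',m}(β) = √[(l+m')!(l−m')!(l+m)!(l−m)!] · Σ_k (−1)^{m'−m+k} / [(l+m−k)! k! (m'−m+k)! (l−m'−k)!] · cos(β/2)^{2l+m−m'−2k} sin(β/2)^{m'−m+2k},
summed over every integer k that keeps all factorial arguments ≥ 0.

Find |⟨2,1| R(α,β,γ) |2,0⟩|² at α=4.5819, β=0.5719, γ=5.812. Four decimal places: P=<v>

First d^2_{1,0}(β=0.5719), then the phase factors e^{-i(1)α} and e^{-i(0)γ}:
Half-angle: c=0.959394, s=0.282069. N=√(6·1·2·2)=4.898979
Admissible k: 0..1 (factorial args all ≥0)
  k=0: (−1)^1·4.8990/(2)·0.9594^3·0.2821^1 = -0.610130
  k=1: (−1)^2·4.8990/(2)·0.9594^1·0.2821^3 = +0.052740
d^2_{1,0}(0.5719) = -0.610130 +0.052740 = -0.557390
|D^2_{1,0}|² = |d^2_{1,0}(β)|² = (-0.557390)² = 0.310683 (the z-rotation phases have unit modulus)

P=0.3107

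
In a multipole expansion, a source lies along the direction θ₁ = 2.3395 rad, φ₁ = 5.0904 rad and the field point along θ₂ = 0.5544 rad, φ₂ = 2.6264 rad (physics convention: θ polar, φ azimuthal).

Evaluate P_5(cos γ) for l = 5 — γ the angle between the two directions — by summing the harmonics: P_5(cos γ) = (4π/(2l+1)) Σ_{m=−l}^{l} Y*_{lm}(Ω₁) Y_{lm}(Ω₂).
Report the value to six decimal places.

0.125557

Expand P_5 via completeness: Σ_{m} conj(Y_{5,m}) at Ω₁ times Y_{5,m} at Ω₂ —
  m=-5: (0.08457 + 0.02796j) × (0.01584 - 0.01006j) = 0.00162 - 0.00041j  (running Σ = 0.00162 - 0.00041j)
  m=-4: (-0.01600 - 0.27194j) × (-0.04510 + 0.08456j) = 0.02372 + 0.01091j  (running Σ = 0.02534 + 0.01050j)
  m=-3: (-0.38999 + 0.18206j) × (-0.00701 - 0.27779j) = 0.05331 + 0.10706j  (running Σ = 0.07865 + 0.11757j)
  m=-2: (0.19928 + 0.18791j) × (0.24009 + 0.40015j) = -0.02735 + 0.12486j  (running Σ = 0.05130 + 0.24242j)
  m=-1: (-0.07316 + 0.18422j) × (-0.27190 - 0.15395j) = 0.04825 - 0.03883j  (running Σ = 0.09955 + 0.20360j)
  m=0: (0.33462 + 0.00000j) × (-0.26657 + 0.00000j) = -0.08920 + 0.00000j  (running Σ = 0.01035 + 0.20360j)
  m=1: (0.07316 + 0.18422j) × (0.27190 - 0.15395j) = 0.04825 + 0.03883j  (running Σ = 0.05861 + 0.24242j)
  m=2: (0.19928 - 0.18791j) × (0.24009 - 0.40015j) = -0.02735 - 0.12486j  (running Σ = 0.03126 + 0.11757j)
  m=3: (0.38999 + 0.18206j) × (0.00701 - 0.27779j) = 0.05331 - 0.10706j  (running Σ = 0.08457 + 0.01050j)
  m=4: (-0.01600 + 0.27194j) × (-0.04510 - 0.08456j) = 0.02372 - 0.01091j  (running Σ = 0.10829 - 0.00041j)
  m=5: (-0.08457 + 0.02796j) × (-0.01584 - 0.01006j) = 0.00162 + 0.00041j  (running Σ = 0.10991 + 0.00000j)
Total Σ_m = 0.10991 + 0.00000j. Multiply by 1.142397: 0.12556 + 0.00000j. P_5(cos γ) = 0.125557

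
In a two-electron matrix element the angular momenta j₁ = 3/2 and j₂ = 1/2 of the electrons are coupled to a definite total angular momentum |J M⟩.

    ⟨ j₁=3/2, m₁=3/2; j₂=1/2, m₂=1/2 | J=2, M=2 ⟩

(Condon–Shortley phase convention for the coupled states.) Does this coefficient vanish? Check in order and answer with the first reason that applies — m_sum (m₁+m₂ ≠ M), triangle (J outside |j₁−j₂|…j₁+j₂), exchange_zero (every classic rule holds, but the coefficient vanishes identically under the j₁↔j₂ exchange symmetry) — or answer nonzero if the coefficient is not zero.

m-sum: m₁+m₂ = 3/2+1/2 = 2, M = 2  ✓
triangle: |j₁−j₂| = 1 ≤ J = 2 ≤ j₁+j₂ = 2  ✓
exchange: j₁≠j₂ or m₁≠m₂ — the exchange symmetry imposes no constraint here
value check: CG = +1 = +1.000000 ≠ 0

nonzero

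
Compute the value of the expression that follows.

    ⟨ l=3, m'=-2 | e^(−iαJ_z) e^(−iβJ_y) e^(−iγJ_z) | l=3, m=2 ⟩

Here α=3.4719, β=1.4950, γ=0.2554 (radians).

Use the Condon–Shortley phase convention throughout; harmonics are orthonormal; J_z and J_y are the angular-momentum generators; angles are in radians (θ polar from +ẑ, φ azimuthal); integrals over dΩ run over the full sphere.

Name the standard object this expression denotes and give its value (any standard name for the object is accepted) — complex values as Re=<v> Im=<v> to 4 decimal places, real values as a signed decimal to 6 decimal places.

This is a Wigner D-matrix element — the rotation-matrix element ⟨l m'| R(α,β,γ) |l m⟩ in the angular-momentum basis.
D^3_{-2,2}(3.4719,1.4950,0.2554) = e^{-i·-2·3.4719}·d^3_{-2,2}(1.4950)·e^{-i·2·0.2554}. Compute d first:
Half-angle: c=0.733391, s=0.679807. N=√(1·120·120·1)=120.000000
Admissible k: 4..5 (factorial args all ≥0)
  k=4: (−1)^0·120.0000/(24)·0.7334^2·0.6798^4 = +0.574360
  k=5: (−1)^1·120.0000/(120)·0.7334^0·0.6798^6 = -0.098700
d^3_{-2,2}(1.4950) = +0.574360 -0.098700 = +0.475661
Phases: e^{-i·(-2)·3.4719}=+0.789615+0.613602i, e^{-i·(2)·0.2554}=+0.872354-0.488875i ⇒ D=+0.470333+0.070995i

Wigner D-matrix element, Re=0.4703 Im=0.0710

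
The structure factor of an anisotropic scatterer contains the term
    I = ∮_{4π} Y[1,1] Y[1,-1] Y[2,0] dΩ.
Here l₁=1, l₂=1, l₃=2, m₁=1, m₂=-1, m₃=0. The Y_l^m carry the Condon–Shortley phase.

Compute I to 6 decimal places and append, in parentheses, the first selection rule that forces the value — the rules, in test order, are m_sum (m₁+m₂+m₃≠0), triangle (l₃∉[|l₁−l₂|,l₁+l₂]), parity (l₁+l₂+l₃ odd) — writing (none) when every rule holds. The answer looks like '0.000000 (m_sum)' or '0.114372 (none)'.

0.126157 (none)

Checks pass: Σm=0; 4 even; l₃=2∈[0,2].
(2·1+1)(2·1+1)(2·2+1) = 45
Δ: 0! 2! 2! / 5! → 1/30
sum: t=0:+1/1 = 1/1
3j²(1 1 2; 0 0 0) = Δ·Π!·Σ² = 2/15  (sign +1)
sum: t=0:+1/4 = 1/4
3j²(1 1 2; 1 -1 0) = Δ·Π!·Σ² = 1/30  (sign +1)
combine: 4πI² = 45·2/15·1/30 = 1/5
take √, sign +1: I = 0.12615663
No selection rule forces the value: the integral is nonzero (none).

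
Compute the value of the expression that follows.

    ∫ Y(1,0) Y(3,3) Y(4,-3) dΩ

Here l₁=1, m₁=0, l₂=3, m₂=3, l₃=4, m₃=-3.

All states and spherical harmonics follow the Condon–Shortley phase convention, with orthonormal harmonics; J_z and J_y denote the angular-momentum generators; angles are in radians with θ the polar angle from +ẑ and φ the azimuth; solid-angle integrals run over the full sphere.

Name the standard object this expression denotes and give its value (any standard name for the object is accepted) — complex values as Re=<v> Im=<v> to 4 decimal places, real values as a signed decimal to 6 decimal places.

Gaunt coefficient, -0.162868

This is a Gaunt coefficient — the integral of a triple product of spherical harmonics over the sphere.
Checks pass: Σm=0; 8 even; l₃=4∈[2,4].
(2·1+1)(2·3+1)(2·4+1) = 189
Δ: 0! 2! 6! / 9! → 1/252
sum: t=0:+1/36 = 1/36
3j²(1 3 4; 0 0 0) = Δ·Π!·Σ² = 4/63  (sign +1)
sum: t=0:+1/720 = 1/720
3j²(1 3 4; 0 3 -3) = Δ·Π!·Σ² = 1/36  (sign -1)
combine: 4πI² = 189·4/63·1/36 = 1/3
take √, sign -1: I = -0.16286750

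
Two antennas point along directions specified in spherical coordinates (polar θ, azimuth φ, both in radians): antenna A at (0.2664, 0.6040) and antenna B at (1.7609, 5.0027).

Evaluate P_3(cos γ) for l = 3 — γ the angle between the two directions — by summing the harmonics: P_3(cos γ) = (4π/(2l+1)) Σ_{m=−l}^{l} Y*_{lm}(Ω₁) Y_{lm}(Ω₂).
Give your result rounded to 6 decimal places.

0.348103

Expand P_3 via completeness: Σ_{m} conj(Y_{3,m}) at Ω₁ times Y_{3,m} at Ω₂ —
  m=-3: (-0.00182 + 0.00739j) × (-0.30221 - 0.25448j) = 0.00243 - 0.00177j  (running Σ = 0.00243 - 0.00177j)
  m=-2: (0.02425 + 0.06388j) × (0.15570 - 0.10215j) = 0.01030 + 0.00747j  (running Σ = 0.01273 + 0.00570j)
  m=-1: (0.25584 + 0.17654j) × (-0.07463 - 0.24979j) = 0.02501 - 0.07708j  (running Σ = 0.03774 - 0.07138j)
  m=0: (0.59527 + 0.00000j) × (0.19896 + 0.00000j) = 0.11843 + 0.00000j  (running Σ = 0.15617 - 0.07138j)
  m=1: (-0.25584 + 0.17654j) × (0.07463 - 0.24979j) = 0.02501 + 0.07708j  (running Σ = 0.18118 + 0.00570j)
  m=2: (0.02425 - 0.06388j) × (0.15570 + 0.10215j) = 0.01030 - 0.00747j  (running Σ = 0.19148 - 0.00177j)
  m=3: (0.00182 + 0.00739j) × (0.30221 - 0.25448j) = 0.00243 + 0.00177j  (running Σ = 0.19391 + 0.00000j)
Total Σ_m = 0.19391 + 0.00000j. Multiply by 1.795196: 0.34810 + 0.00000j. P_3(cos γ) = 0.348103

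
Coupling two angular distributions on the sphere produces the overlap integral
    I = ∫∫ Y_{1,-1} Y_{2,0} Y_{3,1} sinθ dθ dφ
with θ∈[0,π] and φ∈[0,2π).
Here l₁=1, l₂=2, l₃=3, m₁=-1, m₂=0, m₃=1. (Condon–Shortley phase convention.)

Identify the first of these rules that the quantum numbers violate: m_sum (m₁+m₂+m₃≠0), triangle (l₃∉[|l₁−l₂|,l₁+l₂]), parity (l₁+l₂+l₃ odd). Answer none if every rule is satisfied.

m₁+m₂+m₃ = -1 + 0 + 1 = 0  ✓
triangle: |1−2|=1 ≤ l₃=3 ≤ 1+2=3  ✓
parity: l₁+l₂+l₃ = 6 is even  ✓

none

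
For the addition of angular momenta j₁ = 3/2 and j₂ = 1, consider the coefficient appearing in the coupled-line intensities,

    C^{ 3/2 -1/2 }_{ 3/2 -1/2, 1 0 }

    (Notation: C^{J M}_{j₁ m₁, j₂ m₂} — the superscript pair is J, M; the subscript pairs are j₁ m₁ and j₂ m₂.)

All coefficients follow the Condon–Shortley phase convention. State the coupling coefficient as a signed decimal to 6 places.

√[4·1!2!1!/5! · 1!2!1!1!1!2!] = √(4/15)
  +(−1)^0/∏(0,1,2,1,0,0)! = 1/2  (running 1/2)
  +(−1)^1/∏(1,0,1,0,1,1)! = -1  (running -1/2)
⟨..|..⟩ = √(4/15)·(-1/2) = -0.258199

−√(1/15) ≈ -0.258199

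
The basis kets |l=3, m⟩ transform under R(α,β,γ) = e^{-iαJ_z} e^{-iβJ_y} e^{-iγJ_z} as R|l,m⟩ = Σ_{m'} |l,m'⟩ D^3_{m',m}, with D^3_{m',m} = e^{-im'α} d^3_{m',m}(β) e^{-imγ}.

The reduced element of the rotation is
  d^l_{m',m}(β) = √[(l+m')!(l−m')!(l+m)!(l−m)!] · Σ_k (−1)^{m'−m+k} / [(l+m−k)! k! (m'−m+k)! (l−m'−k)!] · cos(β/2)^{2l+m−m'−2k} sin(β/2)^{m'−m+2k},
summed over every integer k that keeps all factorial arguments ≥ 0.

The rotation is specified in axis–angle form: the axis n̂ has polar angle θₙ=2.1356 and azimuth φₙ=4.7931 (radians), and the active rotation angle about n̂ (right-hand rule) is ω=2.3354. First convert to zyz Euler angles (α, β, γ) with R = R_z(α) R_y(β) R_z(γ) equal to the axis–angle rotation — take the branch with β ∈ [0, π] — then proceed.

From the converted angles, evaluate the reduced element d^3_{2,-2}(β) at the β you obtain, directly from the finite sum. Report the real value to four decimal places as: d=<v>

Axis–angle → zyz. n̂ = (sinθₙcosφₙ, sinθₙsinφₙ, cosθₙ) = (+0.068102, -0.841944, -0.535250), ω = 2.3354.
R = I cosω + sinω [n̂]ₓ + (1−cosω) n̂n̂ᵀ gives
  R = [-0.684403, +0.289236, -0.669280; -0.483297, +0.507334, +0.713467; +0.545909, +0.811760, -0.207434]
β = atan2(√(R₁₃²+R₂₃²), R₃₃) = 1.779747; α = atan2(R₂₃, R₁₃) mod 2π = 2.324249; γ = atan2(R₃₂, −R₃₁) mod 2π = 2.162827
d^3_{2,-2}(β=1.7797) via the finite sum:
Half-angle: c=0.629510, s=0.776992. N=√(120·1·1·120)=120.000000
Admissible k: 0..1 (factorial args all ≥0)
  k=0: (−1)^4·120.0000/(24)·0.6295^2·0.7770^4 = +0.722175
  k=1: (−1)^5·120.0000/(120)·0.6295^0·0.7770^6 = -0.220039
d^3_{2,-2}(1.7797) = +0.722175 -0.220039 = +0.502135

d=0.5021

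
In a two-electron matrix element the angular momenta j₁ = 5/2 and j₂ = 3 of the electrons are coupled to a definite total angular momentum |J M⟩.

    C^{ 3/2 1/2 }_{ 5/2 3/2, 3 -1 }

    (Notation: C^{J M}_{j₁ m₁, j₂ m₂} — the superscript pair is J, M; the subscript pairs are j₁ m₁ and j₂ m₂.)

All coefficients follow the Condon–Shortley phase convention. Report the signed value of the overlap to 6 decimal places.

-0.483046  (= −√(7/30))

j₁+j₂−J=4  J+j₁−j₂=1  J−j₁+j₂=2  j₁+j₂+J+1=8
(j₁±m₁, j₂±m₂, J±M) = (4,1,2,4,2,1)
P² = 384/35
sum k=0..1:
  [0] +1/48 = 1/48
  [1] −1/6 = -1/6
S = -7/48
C² = P²·S² = 7/30 ; C = -0.483046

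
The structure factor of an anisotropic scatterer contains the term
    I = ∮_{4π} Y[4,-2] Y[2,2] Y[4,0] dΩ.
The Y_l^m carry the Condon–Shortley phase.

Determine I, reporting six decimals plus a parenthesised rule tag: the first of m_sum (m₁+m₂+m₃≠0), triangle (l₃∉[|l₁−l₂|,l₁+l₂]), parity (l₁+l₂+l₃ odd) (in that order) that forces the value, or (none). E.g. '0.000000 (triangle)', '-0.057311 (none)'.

-0.190365 (none)

Rules hold: Σm=0, L=10 even, 2≤4≤6.
N = 9·5·9 = 405
Δ = 2!·6!·2!/11! = 1/13860
Racah Σ t=0..2: t=0:+1/192 t=1:−1/36 t=2:+1/192 = -5/288
⇒ 3j(4 2 4; 0 0 0)² = 20/693, sgn -1
Racah Σ t=2..2: t=2:+1/192 = 1/192
⇒ 3j(4 2 4; -2 2 0)² = 3/77, sgn +1
4πI² = N·(3j₀)²·(3jₘ)² = 2700/5929
I = -1·√(0.455389/4π) = -0.19036462
No selection rule forces the value: the integral is nonzero (none).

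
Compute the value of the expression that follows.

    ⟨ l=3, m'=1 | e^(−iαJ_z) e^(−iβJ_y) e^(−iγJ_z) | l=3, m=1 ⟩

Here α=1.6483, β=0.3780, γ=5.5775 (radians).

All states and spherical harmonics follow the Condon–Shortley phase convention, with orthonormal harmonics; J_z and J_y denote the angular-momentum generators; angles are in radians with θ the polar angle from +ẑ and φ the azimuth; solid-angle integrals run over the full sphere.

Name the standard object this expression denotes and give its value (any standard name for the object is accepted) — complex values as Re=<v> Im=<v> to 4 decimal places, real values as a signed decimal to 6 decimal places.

This is a Wigner D-matrix element — the rotation-matrix element ⟨l m'| R(α,β,γ) |l m⟩ in the angular-momentum basis.
Split into d^3_{1,1}(β=0.3780) × two z-phases.
With c≡cos(β/2)=0.982193 and s≡sin(β/2)=0.187877, N=[24·2·24·2]^{1/2}=48.000000
The bounds max(0,m−m')=0 and min(l+m,l−m')=2 give 3 terms
  k=0: (−1)^0·48.0000/(48)·0.9822^6·0.1879^0 = +0.897801
  k=1: (−1)^1·48.0000/(6)·0.9822^4·0.1879^2 = -0.262799
  k=2: (−1)^2·48.0000/(8)·0.9822^2·0.1879^4 = +0.007212
d^3_{1,1}(0.3780) = +0.897801 -0.262799 +0.007212 = +0.642214
Phases: e^{-i·(1)·1.6483}=-0.077426-0.996998i, e^{-i·(1)·5.5775}=+0.761167+0.648556i ⇒ D=+0.377413-0.519614i

Wigner D-matrix element, Re=0.3774 Im=-0.5196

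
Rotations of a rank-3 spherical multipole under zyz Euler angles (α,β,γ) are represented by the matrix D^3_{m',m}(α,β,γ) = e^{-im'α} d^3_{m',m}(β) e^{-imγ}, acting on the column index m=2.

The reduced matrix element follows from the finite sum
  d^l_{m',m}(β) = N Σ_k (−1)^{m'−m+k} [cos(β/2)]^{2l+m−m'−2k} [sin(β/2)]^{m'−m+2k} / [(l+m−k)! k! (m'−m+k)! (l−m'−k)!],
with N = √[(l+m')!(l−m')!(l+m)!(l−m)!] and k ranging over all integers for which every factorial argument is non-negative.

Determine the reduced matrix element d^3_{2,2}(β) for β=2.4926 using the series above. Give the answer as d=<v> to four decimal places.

d=-0.0454

d^3_{2,2}(β=2.4926) via the finite sum:
With c≡cos(β/2)=0.318831 and s≡sin(β/2)=0.947811, N=[120·1·120·1]^{1/2}=120.000000
The bounds max(0,m−m')=0 and min(l+m,l−m')=1 give 2 terms
  k=0: (−1)^0·120.0000/(120)·0.3188^6·0.9478^0 = +0.001050
  k=1: (−1)^1·120.0000/(24)·0.3188^4·0.9478^2 = -0.046415
d^3_{2,2}(2.4926) = +0.001050 -0.046415 = -0.045365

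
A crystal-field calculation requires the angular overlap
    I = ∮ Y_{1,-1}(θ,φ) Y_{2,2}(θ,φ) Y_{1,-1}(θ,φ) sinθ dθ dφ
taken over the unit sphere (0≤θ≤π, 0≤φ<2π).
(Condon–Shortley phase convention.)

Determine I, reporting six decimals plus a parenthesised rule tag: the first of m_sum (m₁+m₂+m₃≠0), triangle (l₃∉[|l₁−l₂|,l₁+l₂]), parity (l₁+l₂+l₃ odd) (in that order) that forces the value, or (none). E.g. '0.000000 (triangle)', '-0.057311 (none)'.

Rules hold: Σm=0, L=4 even, 1≤1≤3.
N = 3·5·3 = 45
Δ = 2!·0!·2!/5! = 1/30
Racah Σ t=1..1: t=1:−1/1 = -1/1
⇒ 3j(1 2 1; 0 0 0)² = 2/15, sgn +1
Racah Σ t=2..2: t=2:+1/4 = 1/4
⇒ 3j(1 2 1; -1 2 -1)² = 1/5, sgn +1
4πI² = N·(3j₀)²·(3jₘ)² = 6/5
I = +1·√(1.2/4π) = 0.30901936
No selection rule forces the value: the integral is nonzero (none).

0.309019 (none)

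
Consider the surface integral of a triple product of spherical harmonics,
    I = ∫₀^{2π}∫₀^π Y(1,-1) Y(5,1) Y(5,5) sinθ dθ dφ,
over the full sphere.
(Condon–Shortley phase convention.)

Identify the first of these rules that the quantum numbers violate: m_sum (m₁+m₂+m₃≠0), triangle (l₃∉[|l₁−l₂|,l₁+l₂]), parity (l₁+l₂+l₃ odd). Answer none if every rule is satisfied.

m₁+m₂+m₃ = -1 + 1 + 5 = 5  ✗
triangle: |1−5|=4 ≤ l₃=5 ≤ 1+5=6
parity: l₁+l₂+l₃ = 11 is odd

m_sum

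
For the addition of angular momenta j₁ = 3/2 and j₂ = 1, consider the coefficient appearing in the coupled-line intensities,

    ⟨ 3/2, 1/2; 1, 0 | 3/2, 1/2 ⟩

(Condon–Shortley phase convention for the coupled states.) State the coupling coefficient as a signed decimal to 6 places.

j₁+j₂−J=1  J+j₁−j₂=2  J−j₁+j₂=1  j₁+j₂+J+1=5
(j₁±m₁, j₂±m₂, J±M) = (2,1,1,1,2,1)
P² = 4/15
sum k=0..1:
  [0] +1/1 = 1
  [1] −1/2 = -1/2
S = 1/2
C² = P²·S² = 1/15 ; C = +0.258199

+√(1/15) ≈ +0.258199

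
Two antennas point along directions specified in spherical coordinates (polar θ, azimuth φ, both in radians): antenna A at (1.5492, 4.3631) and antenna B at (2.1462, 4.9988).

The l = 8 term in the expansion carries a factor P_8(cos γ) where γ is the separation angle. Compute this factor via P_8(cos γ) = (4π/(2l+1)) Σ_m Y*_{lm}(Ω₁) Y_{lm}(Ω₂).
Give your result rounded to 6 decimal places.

0.314039

Term-by-term m-sum for l=8 (normalisation 4π/17 = 0.739198):
  m=-8: Y*=(-0.483755, -0.175095)  Y=(-0.083471, -0.095076)  product (0.023732, 0.060609)
  m=-7: Y*=(0.028518, -0.034095)  Y=(0.297805, -0.138053)  product (0.003786, -0.014091)
  m=-6: Y*=(-0.187063, -0.323003)  Y=(0.066476, 0.446887)  product (0.131911, -0.105068)
  m=-5: Y*=(0.051687, -0.009173)  Y=(-0.262652, -0.036676)  product (-0.013912, 0.000514)
  m=-4: Y*=(0.057685, -0.328862)  Y=(-0.069088, 0.152591)  product (0.046196, 0.031523)
  m=-3: Y*=(0.048792, 0.028127)  Y=(-0.271959, -0.234497)  product (-0.006674, -0.019091)
  m=-2: Y*=(0.243087, -0.204159)  Y=(0.010348, -0.006674)  product (0.001153, -0.003735)
  m=-1: Y*=(0.019837, 0.054464)  Y=(-0.097429, -0.330820)  product (0.016085, -0.011869)
  m=+0: Y*=(0.312711, -0.000000)  Y=(0.064865, 0.000000)  product (0.020284, 0.000000)
  m=+1: Y*=(-0.019837, 0.054464)  Y=(0.097429, -0.330820)  product (0.016085, 0.011869)
  m=+2: Y*=(0.243087, 0.204159)  Y=(0.010348, 0.006674)  product (0.001153, 0.003735)
  m=+3: Y*=(-0.048792, 0.028127)  Y=(0.271959, -0.234497)  product (-0.006674, 0.019091)
  m=+4: Y*=(0.057685, 0.328862)  Y=(-0.069088, -0.152591)  product (0.046196, -0.031523)
  m=+5: Y*=(-0.051687, -0.009173)  Y=(0.262652, -0.036676)  product (-0.013912, -0.000514)
  m=+6: Y*=(-0.187063, 0.323003)  Y=(0.066476, -0.446887)  product (0.131911, 0.105068)
  m=+7: Y*=(-0.028518, -0.034095)  Y=(-0.297805, -0.138053)  product (0.003786, 0.014091)
  m=+8: Y*=(-0.483755, 0.175095)  Y=(-0.083471, 0.095076)  product (0.023732, -0.060609)
Accumulated sum (0.424837, 0.000000); after 4π/(2l+1) scaling, (0.314039, 0.000000) ⇒ P_8 = 0.314039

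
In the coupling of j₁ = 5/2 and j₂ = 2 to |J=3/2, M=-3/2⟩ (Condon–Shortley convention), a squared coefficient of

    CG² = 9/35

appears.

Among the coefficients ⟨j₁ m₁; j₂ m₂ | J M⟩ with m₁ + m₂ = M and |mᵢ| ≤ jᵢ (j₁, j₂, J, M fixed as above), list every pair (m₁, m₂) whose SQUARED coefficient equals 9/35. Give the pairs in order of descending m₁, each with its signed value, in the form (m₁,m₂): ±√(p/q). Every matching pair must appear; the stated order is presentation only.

(-1/2,-1): −√(9/35)

Admissible pairs with m₁+m₂ = M = -3/2: (-5/2,1), (-3/2,0), (-1/2,-1), (1/2,-2)
  (m₁,m₂)=(1/2,-2): CG² = 4/35, CG = +√(4/35)
  (m₁,m₂)=(-1/2,-1): CG² = 9/35, CG = −√(9/35)   ← matches the target
  (m₁,m₂)=(-3/2,0): CG² = 12/35, CG = +√(12/35)
  (m₁,m₂)=(-5/2,1): CG² = 2/7, CG = −√(2/7)
Pairs with CG² = 9/35: (-1/2,-1): −√(9/35)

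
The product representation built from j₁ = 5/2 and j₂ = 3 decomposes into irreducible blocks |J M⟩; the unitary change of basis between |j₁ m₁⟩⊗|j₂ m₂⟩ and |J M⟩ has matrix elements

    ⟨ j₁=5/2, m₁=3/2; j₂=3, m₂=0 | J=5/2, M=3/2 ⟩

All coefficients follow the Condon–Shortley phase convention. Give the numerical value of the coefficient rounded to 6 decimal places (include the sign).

triangle: 3!×2!×3!/9! = 72/362880
(j±m)!: 4!×1!×3!×3!×4!×1! = 20736
prefactor² = (2J+1)×Δ×N² = 864/35
  k=0: +1/(0!×3!×1!×3!×1!×0!) = 1/36
  k=1: −1/(1!×2!×0!×2!×2!×1!) = -1/8
Σ = -7/72  ⇒  CG² = 864/35×(-7/72)² = 7/30
CG = −√(7/30) = -0.483046

−√(7/30) = -0.483046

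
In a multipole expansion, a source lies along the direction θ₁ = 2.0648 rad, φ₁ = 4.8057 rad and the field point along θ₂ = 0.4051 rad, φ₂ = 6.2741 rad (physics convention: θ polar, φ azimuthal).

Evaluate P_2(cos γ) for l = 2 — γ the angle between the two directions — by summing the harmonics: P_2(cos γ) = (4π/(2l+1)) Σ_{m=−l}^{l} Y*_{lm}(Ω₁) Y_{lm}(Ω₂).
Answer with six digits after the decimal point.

-0.259629

Summing Y*_{l m}(θ₁,φ₁)·Y_{l m}(θ₂,φ₂) over m ∈ [−2, 2]; prefactor 4π/(2·2+1) = 2.513274:
  m=-2: (-0.294232, -0.055557) × (0.059987, 0.001090) = (-0.017590, -0.003653)  (running Σ = (-0.017590, -0.003653))
  m=-1: (-0.030050, 0.321109) × (0.279815, 0.002542) = (-0.009225, 0.089775)  (running Σ = (-0.026815, 0.086121))
  m=0: (-0.102670, -0.000000) × (0.483820, 0.000000) = (-0.049674, -0.000000)  (running Σ = (-0.076488, 0.086121))
  m=1: (0.030050, 0.321109) × (-0.279815, 0.002542) = (-0.009225, -0.089775)  (running Σ = (-0.085713, -0.003653))
  m=2: (-0.294232, 0.055557) × (0.059987, -0.001090) = (-0.017590, 0.003653)  (running Σ = (-0.103303, 0.000000))
Σ over m = (-0.103303, 0.000000); ×(4π/5) → (-0.259629, 0.000000). Real part: -0.259629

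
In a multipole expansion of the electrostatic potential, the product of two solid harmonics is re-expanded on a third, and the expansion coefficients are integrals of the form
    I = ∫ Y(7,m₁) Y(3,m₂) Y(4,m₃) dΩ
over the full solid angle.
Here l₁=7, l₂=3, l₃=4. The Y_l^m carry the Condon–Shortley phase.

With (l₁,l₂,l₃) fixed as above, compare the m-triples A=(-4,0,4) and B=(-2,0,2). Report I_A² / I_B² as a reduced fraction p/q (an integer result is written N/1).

11/56

l's match ⇒ only the (l;m) 3-j factors differ between A and B.
A: triangle coeff Δ(7,3,4) = 1/45045; Σ_t [3,3]: t=3:−1/1451520 = -1/1451520; (3j)²=1/273 [(7 3 4; -4 0 4)], sign=-1
B: triangle coeff Δ(7,3,4) = 1/45045; Σ_t [3,3]: t=3:−1/51840 = -1/51840; (3j)²=8/429 [(7 3 4; -2 0 2)], sign=-1
I_A²/I_B² = (1/273)/(8/429) = 11/56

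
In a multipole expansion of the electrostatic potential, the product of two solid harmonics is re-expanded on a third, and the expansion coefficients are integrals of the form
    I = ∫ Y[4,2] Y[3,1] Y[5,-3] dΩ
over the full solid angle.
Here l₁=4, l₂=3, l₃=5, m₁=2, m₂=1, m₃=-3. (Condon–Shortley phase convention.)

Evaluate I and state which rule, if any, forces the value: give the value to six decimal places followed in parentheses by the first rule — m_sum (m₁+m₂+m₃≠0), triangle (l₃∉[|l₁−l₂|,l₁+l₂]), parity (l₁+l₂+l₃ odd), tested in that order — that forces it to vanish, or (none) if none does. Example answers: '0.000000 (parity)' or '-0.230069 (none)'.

-0.144236 (none)

Rules hold: Σm=0, L=12 even, 1≤5≤7.
N = 9·7·11 = 693
Δ = 2!·6!·4!/13! = 1/180180
Racah Σ t=0..2: t=0:+1/576 t=1:−1/144 t=2:+1/576 = -1/288
⇒ 3j(4 3 5; 0 0 0)² = 20/1001, sgn +1
Racah Σ t=0..2: t=0:+1/2304 t=1:−1/720 t=2:+1/5760 = -1/1280
⇒ 3j(4 3 5; 2 1 -3)² = 27/1430, sgn -1
4πI² = N·(3j₀)²·(3jₘ)² = 486/1859
I = -1·√(0.261431/4π) = -0.14423595
No selection rule forces the value: the integral is nonzero (none).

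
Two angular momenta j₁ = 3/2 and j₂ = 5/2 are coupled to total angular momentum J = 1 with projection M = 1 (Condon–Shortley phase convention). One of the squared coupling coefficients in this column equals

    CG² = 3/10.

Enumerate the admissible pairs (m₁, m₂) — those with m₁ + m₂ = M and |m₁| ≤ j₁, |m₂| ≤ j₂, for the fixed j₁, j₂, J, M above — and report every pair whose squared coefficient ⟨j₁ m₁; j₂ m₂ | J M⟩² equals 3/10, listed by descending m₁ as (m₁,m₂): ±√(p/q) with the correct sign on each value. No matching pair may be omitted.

(-1/2,3/2): +√(3/10)

Admissible pairs with m₁+m₂ = M = 1: (-3/2,5/2), (-1/2,3/2), (1/2,1/2), (3/2,-1/2)
  (m₁,m₂)=(3/2,-1/2): CG² = 1/20, CG = +√(1/20)
  (m₁,m₂)=(1/2,1/2): CG² = 3/20, CG = −√(3/20)
  (m₁,m₂)=(-1/2,3/2): CG² = 3/10, CG = +√(3/10)   ← matches the target
  (m₁,m₂)=(-3/2,5/2): CG² = 1/2, CG = −√(1/2)
Pairs with CG² = 3/10: (-1/2,3/2): +√(3/10)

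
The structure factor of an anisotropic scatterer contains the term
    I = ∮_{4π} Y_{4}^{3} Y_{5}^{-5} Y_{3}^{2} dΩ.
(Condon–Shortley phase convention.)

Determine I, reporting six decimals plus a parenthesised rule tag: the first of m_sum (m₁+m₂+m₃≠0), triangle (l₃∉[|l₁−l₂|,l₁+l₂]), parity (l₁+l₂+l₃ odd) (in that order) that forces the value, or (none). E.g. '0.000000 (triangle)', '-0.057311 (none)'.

Rules hold: Σm=0, L=12 even, 1≤3≤9.
N = 9·11·7 = 693
Δ = 6!·2!·4!/13! = 1/180180
Racah Σ t=2..4: t=2:+1/576 t=3:−1/144 t=4:+1/576 = -1/288
⇒ 3j(4 5 3; 0 0 0)² = 20/1001, sgn +1
Racah Σ t=0..0: t=0:+1/17280 = 1/17280
⇒ 3j(4 5 3; 3 -5 2)² = 35/858, sgn -1
4πI² = N·(3j₀)²·(3jₘ)² = 1050/1859
I = -1·√(0.56482/4π) = -0.21200691
No selection rule forces the value: the integral is nonzero (none).

-0.212007 (none)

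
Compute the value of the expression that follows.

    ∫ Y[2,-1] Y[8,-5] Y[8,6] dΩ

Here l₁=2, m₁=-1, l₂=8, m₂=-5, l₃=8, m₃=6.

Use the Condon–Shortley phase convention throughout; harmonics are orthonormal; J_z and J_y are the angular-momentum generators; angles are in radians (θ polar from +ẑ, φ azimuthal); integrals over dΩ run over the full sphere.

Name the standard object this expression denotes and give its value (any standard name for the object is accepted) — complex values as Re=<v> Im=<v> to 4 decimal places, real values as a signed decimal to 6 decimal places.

Gaunt coefficient, +0.193241

This is a Gaunt coefficient — the integral of a triple product of spherical harmonics over the sphere.
Rules hold: Σm=0, L=18 even, 6≤8≤10.
N = 5·17·17 = 1445
Δ = 2!·2!·14!/19! = 1/348840
Racah Σ t=0..2: t=0:+1/116121600 t=1:−1/25401600 t=2:+1/116121600 = -1/45158400
⇒ 3j(2 8 8; 0 0 0)² = 24/1615, sgn -1
Racah Σ t=1..2: t=1:−1/1916006400 t=2:+1/12454041600 = -1/2264371200
⇒ 3j(2 8 8; -1 -5 6)² = 847/38760, sgn -1
4πI² = N·(3j₀)²·(3jₘ)² = 847/1805
I = +1·√(0.469252/4π) = 0.19324051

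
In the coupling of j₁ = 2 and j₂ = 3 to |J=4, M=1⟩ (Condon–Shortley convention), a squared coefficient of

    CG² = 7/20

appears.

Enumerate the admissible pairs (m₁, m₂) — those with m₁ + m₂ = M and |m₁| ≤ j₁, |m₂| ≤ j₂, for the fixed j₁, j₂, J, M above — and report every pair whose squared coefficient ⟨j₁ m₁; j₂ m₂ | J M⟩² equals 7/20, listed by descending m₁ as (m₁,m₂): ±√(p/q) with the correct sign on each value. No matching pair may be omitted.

Admissible pairs with m₁+m₂ = M = 1: (-2,3), (-1,2), (0,1), (1,0), (2,-1)
  (m₁,m₂)=(2,-1): CG² = 2/7, CG = +√(2/7)
  (m₁,m₂)=(1,0): CG² = 3/14, CG = +√(3/14)
  (m₁,m₂)=(0,1): CG² = 3/28, CG = −√(3/28)
  (m₁,m₂)=(-1,2): CG² = 7/20, CG = −√(7/20)   ← matches the target
  (m₁,m₂)=(-2,3): CG² = 3/70, CG = −√(3/70)
Pairs with CG² = 7/20: (-1,2): −√(7/20)

(-1,2): −√(7/20)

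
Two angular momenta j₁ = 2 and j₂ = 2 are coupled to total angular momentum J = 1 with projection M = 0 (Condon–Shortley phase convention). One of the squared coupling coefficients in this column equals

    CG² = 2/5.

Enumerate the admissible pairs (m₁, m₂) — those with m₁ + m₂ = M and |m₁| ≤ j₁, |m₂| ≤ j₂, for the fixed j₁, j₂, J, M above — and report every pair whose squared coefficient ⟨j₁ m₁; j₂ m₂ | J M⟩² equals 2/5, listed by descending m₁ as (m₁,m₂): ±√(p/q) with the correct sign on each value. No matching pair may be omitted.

Admissible pairs with m₁+m₂ = M = 0: (-2,2), (-1,1), (0,0), (1,-1), (2,-2)
  (m₁,m₂)=(2,-2): CG² = 2/5, CG = +√(2/5)   ← matches the target
  (m₁,m₂)=(1,-1): CG² = 1/10, CG = −√(1/10)
  (m₁,m₂)=(0,0): CG² = 0/1, CG = 0
  (m₁,m₂)=(-1,1): CG² = 1/10, CG = +√(1/10)
  (m₁,m₂)=(-2,2): CG² = 2/5, CG = −√(2/5)   ← matches the target
Pairs with CG² = 2/5: (2,-2): +√(2/5); (-2,2): −√(2/5)

(2,-2): +√(2/5); (-2,2): −√(2/5)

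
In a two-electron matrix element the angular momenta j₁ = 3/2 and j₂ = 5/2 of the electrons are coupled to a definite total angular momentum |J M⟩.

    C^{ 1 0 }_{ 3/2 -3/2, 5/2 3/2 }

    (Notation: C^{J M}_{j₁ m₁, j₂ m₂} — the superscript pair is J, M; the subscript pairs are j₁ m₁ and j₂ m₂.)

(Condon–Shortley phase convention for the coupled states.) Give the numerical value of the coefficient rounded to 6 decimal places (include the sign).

−√(1/5) = -0.447214

j₁+j₂−J=3  J+j₁−j₂=0  J−j₁+j₂=2  j₁+j₂+J+1=6
(j₁±m₁, j₂±m₂, J±M) = (0,3,4,1,1,1)
P² = 36/5
sum k=3..3:
  [3] −1/6 = -1/6
S = -1/6
C² = P²·S² = 1/5 ; C = -0.447214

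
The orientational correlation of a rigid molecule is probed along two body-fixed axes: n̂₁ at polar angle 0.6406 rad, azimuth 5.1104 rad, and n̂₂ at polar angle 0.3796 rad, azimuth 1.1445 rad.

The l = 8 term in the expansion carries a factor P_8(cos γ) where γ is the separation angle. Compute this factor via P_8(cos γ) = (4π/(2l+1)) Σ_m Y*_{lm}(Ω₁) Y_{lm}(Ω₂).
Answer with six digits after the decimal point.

Summing Y*_{l m}(θ₁,φ₁)·Y_{l m}(θ₂,φ₂) over m ∈ [−8, 8]; prefactor 4π/(2·8+1) = 0.739198:
  m=-8: Y*=(-0.008385, -0.000357)  Y=(-0.000177, -0.000049)  product (0.000001, 0.000000)
  m=-7: Y*=(-0.015675, -0.042216)  Y=(-0.000288, -0.001814)  product (-0.000072, 0.000041)
  m=-6: Y*=(0.108134, -0.101452)  Y=(0.009708, -0.006413)  product (0.000399, -0.001678)
  m=-5: Y*=(0.301629, 0.134431)  Y=(0.044418, 0.027890)  product (0.009648, 0.014384)
  m=-4: Y*=(-0.010220, 0.480935)  Y=(-0.023026, 0.170305)  product (-0.081670, -0.012815)
  m=-3: Y*=(-0.333837, 0.132087)  Y=(-0.379314, 0.113980)  product (0.111573, -0.088153)
  m=-2: Y*=(0.072037, 0.073584)  Y=(-0.374658, -0.428722)  product (0.004558, -0.058453)
  m=-1: Y*=(-0.160712, 0.382238)  Y=(0.123109, -0.271077)  product (0.083831, 0.090622)
  m=+0: Y*=(-0.029567, -0.000000)  Y=(-0.385500, 0.000000)  product (0.011398, 0.000000)
  m=+1: Y*=(0.160712, 0.382238)  Y=(-0.123109, -0.271077)  product (0.083831, -0.090622)
  m=+2: Y*=(0.072037, -0.073584)  Y=(-0.374658, 0.428722)  product (0.004558, 0.058453)
  m=+3: Y*=(0.333837, 0.132087)  Y=(0.379314, 0.113980)  product (0.111573, 0.088153)
  m=+4: Y*=(-0.010220, -0.480935)  Y=(-0.023026, -0.170305)  product (-0.081670, 0.012815)
  m=+5: Y*=(-0.301629, 0.134431)  Y=(-0.044418, 0.027890)  product (0.009648, -0.014384)
  m=+6: Y*=(0.108134, 0.101452)  Y=(0.009708, 0.006413)  product (0.000399, 0.001678)
  m=+7: Y*=(0.015675, -0.042216)  Y=(0.000288, -0.001814)  product (-0.000072, -0.000041)
  m=+8: Y*=(-0.008385, 0.000357)  Y=(-0.000177, 0.000049)  product (0.000001, -0.000000)
Σ over m = (0.267936, -0.000000); ×(4π/17) → (0.198058, -0.000000). Real part: 0.198058

0.198058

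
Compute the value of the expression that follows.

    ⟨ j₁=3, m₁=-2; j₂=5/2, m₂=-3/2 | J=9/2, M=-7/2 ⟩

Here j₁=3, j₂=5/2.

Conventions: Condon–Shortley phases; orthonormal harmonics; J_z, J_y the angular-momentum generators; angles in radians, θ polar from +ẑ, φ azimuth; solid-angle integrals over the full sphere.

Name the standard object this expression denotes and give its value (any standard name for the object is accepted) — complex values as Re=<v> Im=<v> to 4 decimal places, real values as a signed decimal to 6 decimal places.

Clebsch–Gordan coefficient, −√(1/99) ≈ -0.100504

This is a Clebsch–Gordan (vector-coupling) coefficient.
√[10·1!5!4!/11! · 1!5!1!4!1!8!] = √(921600/11)
  +(−1)^0/∏(0,1,5,1,0,3)! = 1/720  (running 1/720)
  +(−1)^1/∏(1,0,4,0,1,4)! = -1/576  (running -1/2880)
⟨..|..⟩ = √(921600/11)·(-1/2880) = -0.100504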